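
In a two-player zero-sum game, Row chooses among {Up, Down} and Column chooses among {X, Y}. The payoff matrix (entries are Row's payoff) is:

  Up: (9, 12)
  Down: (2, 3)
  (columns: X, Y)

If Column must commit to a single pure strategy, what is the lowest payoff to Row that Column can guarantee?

Column maxima: X → 9, Y → 12.
The smallest of these is 9.

9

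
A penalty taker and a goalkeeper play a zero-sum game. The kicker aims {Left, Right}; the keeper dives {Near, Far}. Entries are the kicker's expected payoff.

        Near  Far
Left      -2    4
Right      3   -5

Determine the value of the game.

Row minima: Left → -2, Right → -5; maximin = -2.
Column maxima: Near → 3, Far → 4; minimax = 3.
-2 ≠ 3, so there is no saddle point; optimal play is mixed.
Let the kicker play Left with probability p. Expected payoff against Near: (-2)p + 3(1−p) = −5p + 3; against Far: 4p + (-5)(1−p) = 9p − 5.
Setting these equal: −5p + 3 = 9p − 5 ⇒ −14p = -8 ⇒ p = 4/7, and the value is (-5)·(4/7) + 3 = 1/7.
For the keeper: with q = P(Near), equating Left's and Right's payoffs gives −6q + 4 = 8q − 5 ⇒ q = 9/14.

1/7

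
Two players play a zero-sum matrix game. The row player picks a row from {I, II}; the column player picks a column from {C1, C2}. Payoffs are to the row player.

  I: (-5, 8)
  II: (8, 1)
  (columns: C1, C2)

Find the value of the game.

69/20

Row minima: I → -5, II → 1; maximin = 1.
Column maxima: C1 → 8, C2 → 8; minimax = 8.
1 ≠ 8, so there is no saddle point; optimal play is mixed.
Let the row player play I with probability p. Expected payoff against C1: (-5)p + 8(1−p) = −13p + 8; against C2: 8p + 1(1−p) = 7p + 1.
Setting these equal: −13p + 8 = 7p + 1 ⇒ −20p = -7 ⇒ p = 7/20, and the value is (-13)·(7/20) + 8 = 69/20.
For the column player: with q = P(C1), equating I's and II's payoffs gives −13q + 8 = 7q + 1 ⇒ q = 7/20.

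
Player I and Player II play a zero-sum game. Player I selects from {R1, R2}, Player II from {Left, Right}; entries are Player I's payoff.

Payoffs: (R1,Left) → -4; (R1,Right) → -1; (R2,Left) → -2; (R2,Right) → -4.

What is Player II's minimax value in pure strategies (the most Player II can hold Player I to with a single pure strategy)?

-2

Column maxima: Left → -2, Right → -1.
The smallest of these is -2.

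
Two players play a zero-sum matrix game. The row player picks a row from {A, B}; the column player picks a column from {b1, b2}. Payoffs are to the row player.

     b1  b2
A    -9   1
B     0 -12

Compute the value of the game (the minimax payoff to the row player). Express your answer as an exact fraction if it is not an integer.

Row minima: A → -9, B → -12; maximin = -9.
Column maxima: b1 → 0, b2 → 1; minimax = 0.
-9 ≠ 0, so there is no saddle point; optimal play is mixed.
Let the row player play A with probability p. Expected payoff against b1: (-9)p + 0(1−p) = −9p; against b2: 1p + (-12)(1−p) = 13p − 12.
Setting these equal: −9p = 13p − 12 ⇒ −22p = -12 ⇒ p = 6/11, and the value is (-9)·(6/11) = -54/11.
For the column player: with q = P(b1), equating A's and B's payoffs gives −10q + 1 = 12q − 12 ⇒ q = 13/22.

-54/11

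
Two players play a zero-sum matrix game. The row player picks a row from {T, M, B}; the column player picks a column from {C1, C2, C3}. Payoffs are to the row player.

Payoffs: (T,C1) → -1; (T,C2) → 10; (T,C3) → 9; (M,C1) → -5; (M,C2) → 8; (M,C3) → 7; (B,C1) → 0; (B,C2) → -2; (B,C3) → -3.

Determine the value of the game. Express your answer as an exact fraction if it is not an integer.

-3/13

Row minima: T → -1, M → -5, B → -3; maximin = -1.
Column maxima: C1 → 0, C2 → 10, C3 → 9; minimax = 0.
-1 ≠ 0, so there is no saddle point; optimal play is mixed.
M is strictly dominated by T, so the row player never plays it.
C2 is strictly dominated by C3 (it gives the row player strictly more in every row), so the column player never plays it.
On the remaining 2×2 (T, B vs C1, C3):
Let the row player play T with probability p. Expected payoff against C1: (-1)p + 0(1−p) = −p; against C3: 9p + (-3)(1−p) = 12p − 3.
Setting these equal: −p = 12p − 3 ⇒ −13p = -3 ⇒ p = 3/13, and the value is (-1)·(3/13) = -3/13.
For the column player: with q = P(C1), equating T's and B's payoffs gives −10q + 9 = 3q − 3 ⇒ q = 12/13.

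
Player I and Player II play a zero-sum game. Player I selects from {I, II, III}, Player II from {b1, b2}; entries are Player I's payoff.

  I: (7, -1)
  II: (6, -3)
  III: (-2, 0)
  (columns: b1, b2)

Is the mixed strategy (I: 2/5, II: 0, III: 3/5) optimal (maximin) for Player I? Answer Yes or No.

No

Against b1 this mix gives (2/5)·7 + (3/5)·(-2) = 8/5.
Against b2 this mix gives (2/5)·(-1) + (3/5)·0 = -2/5.
Player II will play b2, holding Player I to -2/5. Shifting weight toward the row that does better against b2 would raise this floor (the equalizing mix achieves -1/5 against both b2 and b1), so the proposed strategy is not optimal.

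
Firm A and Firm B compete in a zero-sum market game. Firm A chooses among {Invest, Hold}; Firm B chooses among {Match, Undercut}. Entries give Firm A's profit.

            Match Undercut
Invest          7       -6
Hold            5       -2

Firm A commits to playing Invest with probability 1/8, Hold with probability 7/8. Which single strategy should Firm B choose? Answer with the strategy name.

Undercut

If Firm B plays Match, Firm A's expected payoff is (1/8)·7 + (7/8)·5 = 21/4.
If Firm B plays Undercut, Firm A's expected payoff is (1/8)·(-6) + (7/8)·(-2) = -5/2.
Firm B minimizes Firm A's payoff; the smallest is -5/2, so the best response is Undercut.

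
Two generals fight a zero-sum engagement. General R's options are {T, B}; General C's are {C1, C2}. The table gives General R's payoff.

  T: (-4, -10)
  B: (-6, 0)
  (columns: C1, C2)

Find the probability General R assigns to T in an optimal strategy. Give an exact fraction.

1/2

Row minima: T → -10, B → -6; maximin = -6.
Column maxima: C1 → -4, C2 → 0; minimax = -4.
-6 ≠ -4, so there is no saddle point; optimal play is mixed.
Let General R play T with probability p. Expected payoff against C1: (-4)p + (-6)(1−p) = 2p − 6; against C2: (-10)p + 0(1−p) = −10p.
Setting these equal: 2p − 6 = −10p ⇒ 12p = 6 ⇒ p = 1/2, and the value is (2)·(1/2) − 6 = -5.
For General C: with q = P(C1), equating T's and B's payoffs gives 6q − 10 = −6q ⇒ q = 5/6.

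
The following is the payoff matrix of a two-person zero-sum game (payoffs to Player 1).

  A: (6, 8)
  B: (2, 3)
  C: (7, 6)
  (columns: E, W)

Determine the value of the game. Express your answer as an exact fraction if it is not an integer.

20/3

Row minima: A → 6, B → 2, C → 6; maximin = 6.
Column maxima: E → 7, W → 8; minimax = 7.
6 ≠ 7, so there is no saddle point; optimal play is mixed.
B is strictly dominated by A, so Player 1 never plays it.
On the remaining 2×2 (A, C vs E, W):
Let Player 1 play A with probability p. Expected payoff against E: 6p + 7(1−p) = −p + 7; against W: 8p + 6(1−p) = 2p + 6.
Setting these equal: −p + 7 = 2p + 6 ⇒ −3p = -1 ⇒ p = 1/3, and the value is (-1)·(1/3) + 7 = 20/3.
For Player 2: with q = P(E), equating A's and C's payoffs gives −2q + 8 = q + 6 ⇒ q = 2/3.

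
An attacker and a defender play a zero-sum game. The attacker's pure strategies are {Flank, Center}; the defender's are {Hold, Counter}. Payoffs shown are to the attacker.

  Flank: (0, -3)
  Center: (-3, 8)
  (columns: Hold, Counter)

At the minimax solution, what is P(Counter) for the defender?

3/14

Row minima: Flank → -3, Center → -3; maximin = -3.
Column maxima: Hold → 0, Counter → 8; minimax = 0.
-3 ≠ 0, so there is no saddle point; optimal play is mixed.
Let the attacker play Flank with probability p. Expected payoff against Hold: 0p + (-3)(1−p) = 3p − 3; against Counter: (-3)p + 8(1−p) = −11p + 8.
Setting these equal: 3p − 3 = −11p + 8 ⇒ 14p = 11 ⇒ p = 11/14, and the value is (3)·(11/14) − 3 = -9/14.
For the defender: with q = P(Hold), equating Flank's and Center's payoffs gives 3q − 3 = −11q + 8 ⇒ q = 11/14.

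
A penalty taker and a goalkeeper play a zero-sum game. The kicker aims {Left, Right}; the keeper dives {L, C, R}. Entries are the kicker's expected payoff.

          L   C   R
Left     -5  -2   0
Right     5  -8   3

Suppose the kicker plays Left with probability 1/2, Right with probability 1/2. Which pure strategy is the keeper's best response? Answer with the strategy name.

C

If the keeper plays L, the kicker's expected payoff is (1/2)·(-5) + (1/2)·5 = 0.
If the keeper plays C, the kicker's expected payoff is (1/2)·(-2) + (1/2)·(-8) = -5.
If the keeper plays R, the kicker's expected payoff is (1/2)·0 + (1/2)·3 = 3/2.
The keeper minimizes the kicker's payoff; the smallest is -5, so the best response is C.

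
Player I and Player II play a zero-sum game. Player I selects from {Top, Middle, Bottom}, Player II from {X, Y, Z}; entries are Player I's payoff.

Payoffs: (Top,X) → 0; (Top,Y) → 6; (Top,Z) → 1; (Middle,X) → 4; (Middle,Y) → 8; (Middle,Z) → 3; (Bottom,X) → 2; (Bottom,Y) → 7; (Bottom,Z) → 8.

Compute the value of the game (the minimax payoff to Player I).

Row minima: Top → 0, Middle → 3, Bottom → 2; maximin = 3.
Column maxima: X → 4, Y → 8, Z → 8; minimax = 4.
3 ≠ 4, so there is no saddle point; optimal play is mixed.
Top is strictly dominated by Middle, so Player I never plays it.
Y is strictly dominated by X (it gives Player I strictly more in every row), so Player II never plays it.
On the remaining 2×2 (Middle, Bottom vs X, Z):
Let Player I play Middle with probability p. Expected payoff against X: 4p + 2(1−p) = 2p + 2; against Z: 3p + 8(1−p) = −5p + 8.
Setting these equal: 2p + 2 = −5p + 8 ⇒ 7p = 6 ⇒ p = 6/7, and the value is (2)·(6/7) + 2 = 26/7.
For Player II: with q = P(X), equating Middle's and Bottom's payoffs gives q + 3 = −6q + 8 ⇒ q = 5/7.

26/7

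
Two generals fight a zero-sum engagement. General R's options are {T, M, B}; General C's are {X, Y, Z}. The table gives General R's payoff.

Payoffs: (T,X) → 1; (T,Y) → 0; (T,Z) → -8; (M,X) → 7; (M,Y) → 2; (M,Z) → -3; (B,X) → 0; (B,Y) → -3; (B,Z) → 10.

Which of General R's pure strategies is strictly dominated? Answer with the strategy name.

M gives a strictly higher payoff than T against every column: 7 > 1, 2 > 0, -3 > -8.
So T is strictly dominated and General R never plays it.

T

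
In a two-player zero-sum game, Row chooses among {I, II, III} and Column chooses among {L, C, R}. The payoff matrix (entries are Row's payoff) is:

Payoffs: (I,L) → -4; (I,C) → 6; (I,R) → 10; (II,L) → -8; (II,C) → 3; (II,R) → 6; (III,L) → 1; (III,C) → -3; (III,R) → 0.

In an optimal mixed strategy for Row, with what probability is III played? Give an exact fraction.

5/7

Row minima: I → -4, II → -8, III → -3; maximin = -3.
Column maxima: L → 1, C → 6, R → 10; minimax = 1.
-3 ≠ 1, so there is no saddle point; optimal play is mixed.
II is strictly dominated by I, so Row never plays it.
R is strictly dominated by C (it gives Row strictly more in every row), so Column never plays it.
On the remaining 2×2 (I, III vs L, C):
Let Row play I with probability p. Expected payoff against L: (-4)p + 1(1−p) = −5p + 1; against C: 6p + (-3)(1−p) = 9p − 3.
Setting these equal: −5p + 1 = 9p − 3 ⇒ −14p = -4 ⇒ p = 2/7, and the value is (-5)·(2/7) + 1 = -3/7.
For Column: with q = P(L), equating I's and III's payoffs gives −10q + 6 = 4q − 3 ⇒ q = 9/14.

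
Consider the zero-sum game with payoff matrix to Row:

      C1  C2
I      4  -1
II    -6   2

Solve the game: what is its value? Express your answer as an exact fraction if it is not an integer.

Row minima: I → -1, II → -6; maximin = -1.
Column maxima: C1 → 4, C2 → 2; minimax = 2.
-1 ≠ 2, so there is no saddle point; optimal play is mixed.
Let Row play I with probability p. Expected payoff against C1: 4p + (-6)(1−p) = 10p − 6; against C2: (-1)p + 2(1−p) = −3p + 2.
Setting these equal: 10p − 6 = −3p + 2 ⇒ 13p = 8 ⇒ p = 8/13, and the value is (10)·(8/13) − 6 = 2/13.
For Column: with q = P(C1), equating I's and II's payoffs gives 5q − 1 = −8q + 2 ⇒ q = 3/13.

2/13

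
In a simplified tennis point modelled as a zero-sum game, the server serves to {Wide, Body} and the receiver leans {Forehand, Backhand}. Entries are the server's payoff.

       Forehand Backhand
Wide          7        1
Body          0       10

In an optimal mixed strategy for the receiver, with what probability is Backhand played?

Row minima: Wide → 1, Body → 0; maximin = 1.
Column maxima: Forehand → 7, Backhand → 10; minimax = 7.
1 ≠ 7, so there is no saddle point; optimal play is mixed.
Let the server play Wide with probability p. Expected payoff against Forehand: 7p + 0(1−p) = 7p; against Backhand: 1p + 10(1−p) = −9p + 10.
Setting these equal: 7p = −9p + 10 ⇒ 16p = 10 ⇒ p = 5/8, and the value is (7)·(5/8) = 35/8.
For the receiver: with q = P(Forehand), equating Wide's and Body's payoffs gives 6q + 1 = −10q + 10 ⇒ q = 9/16.

7/16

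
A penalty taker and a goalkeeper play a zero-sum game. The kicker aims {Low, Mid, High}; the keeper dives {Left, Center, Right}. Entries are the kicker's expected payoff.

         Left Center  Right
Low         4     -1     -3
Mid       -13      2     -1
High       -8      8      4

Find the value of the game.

Row minima: Low → -3, Mid → -13, High → -8; maximin = -3.
Column maxima: Left → 4, Center → 8, Right → 4; minimax = 4.
-3 ≠ 4, so there is no saddle point; optimal play is mixed.
Mid is strictly dominated by High, so the kicker never plays it.
Center is strictly dominated by Right (it gives the kicker strictly more in every row), so the keeper never plays it.
On the remaining 2×2 (Low, High vs Left, Right):
Let the kicker play Low with probability p. Expected payoff against Left: 4p + (-8)(1−p) = 12p − 8; against Right: (-3)p + 4(1−p) = −7p + 4.
Setting these equal: 12p − 8 = −7p + 4 ⇒ 19p = 12 ⇒ p = 12/19, and the value is (12)·(12/19) − 8 = -8/19.
For the keeper: with q = P(Left), equating Low's and High's payoffs gives 7q − 3 = −12q + 4 ⇒ q = 7/19.

-8/19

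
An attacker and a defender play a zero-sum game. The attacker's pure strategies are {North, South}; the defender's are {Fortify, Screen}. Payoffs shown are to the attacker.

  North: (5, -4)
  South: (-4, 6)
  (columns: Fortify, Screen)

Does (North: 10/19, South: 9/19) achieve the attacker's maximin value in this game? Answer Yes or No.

Against Fortify this mix gives (10/19)·5 + (9/19)·(-4) = 14/19.
Against Screen this mix gives (10/19)·(-4) + (9/19)·6 = 14/19.
All of the defender's active replies (Fortify, Screen) yield 14/19, and no column does worse for the attacker. The mix makes the defender indifferent and guarantees 14/19, so it is optimal.

Yes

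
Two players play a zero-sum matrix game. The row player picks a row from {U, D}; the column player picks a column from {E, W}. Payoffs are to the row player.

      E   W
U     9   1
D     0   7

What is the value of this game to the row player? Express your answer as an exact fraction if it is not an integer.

21/5

Row minima: U → 1, D → 0; maximin = 1.
Column maxima: E → 9, W → 7; minimax = 7.
1 ≠ 7, so there is no saddle point; optimal play is mixed.
Let the row player play U with probability p. Expected payoff against E: 9p + 0(1−p) = 9p; against W: 1p + 7(1−p) = −6p + 7.
Setting these equal: 9p = −6p + 7 ⇒ 15p = 7 ⇒ p = 7/15, and the value is (9)·(7/15) = 21/5.
For the column player: with q = P(E), equating U's and D's payoffs gives 8q + 1 = −7q + 7 ⇒ q = 2/5.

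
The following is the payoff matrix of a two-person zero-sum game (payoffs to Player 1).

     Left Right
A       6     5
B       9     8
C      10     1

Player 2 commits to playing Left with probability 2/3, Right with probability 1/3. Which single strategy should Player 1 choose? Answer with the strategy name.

B

Expected payoff of A: (2/3)·6 + (1/3)·5 = 17/3.
Expected payoff of B: (2/3)·9 + (1/3)·8 = 26/3.
Expected payoff of C: (2/3)·10 + (1/3)·1 = 7.
The largest is 26/3, so Player 1's best response is B.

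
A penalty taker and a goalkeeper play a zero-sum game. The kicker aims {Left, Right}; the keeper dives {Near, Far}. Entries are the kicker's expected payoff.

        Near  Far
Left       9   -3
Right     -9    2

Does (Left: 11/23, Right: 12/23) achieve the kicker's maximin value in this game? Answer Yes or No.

Against Near this mix gives (11/23)·9 + (12/23)·(-9) = -9/23.
Against Far this mix gives (11/23)·(-3) + (12/23)·2 = -9/23.
All of the keeper's active replies (Near, Far) yield -9/23, and no column does worse for the kicker. The mix makes the keeper indifferent and guarantees -9/23, so it is optimal.

Yes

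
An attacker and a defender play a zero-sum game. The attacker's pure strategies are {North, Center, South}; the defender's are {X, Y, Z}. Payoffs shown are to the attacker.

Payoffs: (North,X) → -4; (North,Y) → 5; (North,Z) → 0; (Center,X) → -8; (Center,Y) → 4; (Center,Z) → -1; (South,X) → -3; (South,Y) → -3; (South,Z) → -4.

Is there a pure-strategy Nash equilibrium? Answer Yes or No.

No

Row minima: North → -4, Center → -8, South → -4; maximin = -4.
Column maxima: X → -3, Y → 5, Z → 0; minimax = -3.
-4 ≠ -3, so no pure-strategy equilibrium exists.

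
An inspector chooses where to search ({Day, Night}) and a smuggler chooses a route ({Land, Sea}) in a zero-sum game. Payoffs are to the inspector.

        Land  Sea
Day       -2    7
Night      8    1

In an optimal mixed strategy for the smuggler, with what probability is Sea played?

5/8

Row minima: Day → -2, Night → 1; maximin = 1.
Column maxima: Land → 8, Sea → 7; minimax = 7.
1 ≠ 7, so there is no saddle point; optimal play is mixed.
Let the inspector play Day with probability p. Expected payoff against Land: (-2)p + 8(1−p) = −10p + 8; against Sea: 7p + 1(1−p) = 6p + 1.
Setting these equal: −10p + 8 = 6p + 1 ⇒ −16p = -7 ⇒ p = 7/16, and the value is (-10)·(7/16) + 8 = 29/8.
For the smuggler: with q = P(Land), equating Day's and Night's payoffs gives −9q + 7 = 7q + 1 ⇒ q = 3/8.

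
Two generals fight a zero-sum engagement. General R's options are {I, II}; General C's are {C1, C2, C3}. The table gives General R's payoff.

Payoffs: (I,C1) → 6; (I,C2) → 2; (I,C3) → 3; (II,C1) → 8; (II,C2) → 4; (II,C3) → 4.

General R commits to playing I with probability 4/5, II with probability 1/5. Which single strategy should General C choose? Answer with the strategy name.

C2

If General C plays C1, General R's expected payoff is (4/5)·6 + (1/5)·8 = 32/5.
If General C plays C2, General R's expected payoff is (4/5)·2 + (1/5)·4 = 12/5.
If General C plays C3, General R's expected payoff is (4/5)·3 + (1/5)·4 = 16/5.
General C minimizes General R's payoff; the smallest is 12/5, so the best response is C2.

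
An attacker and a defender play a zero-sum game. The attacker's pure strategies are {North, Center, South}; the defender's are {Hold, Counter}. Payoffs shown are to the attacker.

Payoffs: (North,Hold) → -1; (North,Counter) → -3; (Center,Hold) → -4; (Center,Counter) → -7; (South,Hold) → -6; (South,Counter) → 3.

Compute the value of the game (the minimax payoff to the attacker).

-21/11

Row minima: North → -3, Center → -7, South → -6; maximin = -3.
Column maxima: Hold → -1, Counter → 3; minimax = -1.
-3 ≠ -1, so there is no saddle point; optimal play is mixed.
Center is strictly dominated by North, so the attacker never plays it.
On the remaining 2×2 (North, South vs Hold, Counter):
Let the attacker play North with probability p. Expected payoff against Hold: (-1)p + (-6)(1−p) = 5p − 6; against Counter: (-3)p + 3(1−p) = −6p + 3.
Setting these equal: 5p − 6 = −6p + 3 ⇒ 11p = 9 ⇒ p = 9/11, and the value is (5)·(9/11) − 6 = -21/11.
For the defender: with q = P(Hold), equating North's and South's payoffs gives 2q − 3 = −9q + 3 ⇒ q = 6/11.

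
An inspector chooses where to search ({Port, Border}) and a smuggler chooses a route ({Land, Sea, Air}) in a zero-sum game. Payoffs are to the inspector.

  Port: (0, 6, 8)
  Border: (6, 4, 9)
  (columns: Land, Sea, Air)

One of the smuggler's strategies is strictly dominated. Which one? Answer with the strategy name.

Air

Land holds the inspector's payoff strictly below Air in every row: 0 < 8, 6 < 9.
So Air is strictly dominated for the smuggler.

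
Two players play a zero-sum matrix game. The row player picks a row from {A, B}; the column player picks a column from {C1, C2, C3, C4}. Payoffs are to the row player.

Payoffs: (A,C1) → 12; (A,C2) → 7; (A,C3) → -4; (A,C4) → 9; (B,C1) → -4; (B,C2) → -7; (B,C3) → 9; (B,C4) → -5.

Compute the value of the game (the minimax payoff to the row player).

Row minima: A → -4, B → -7; maximin = -4.
Column maxima: C1 → 12, C2 → 7, C3 → 9, C4 → 9; minimax = 7.
-4 ≠ 7, so there is no saddle point; optimal play is mixed.
C1 is strictly dominated by C2 (it gives the row player strictly more in every row), so the column player never plays it.
C4 is strictly dominated by C2 (it gives the row player strictly more in every row), so the column player never plays it.
On the remaining 2×2 (A, B vs C2, C3):
Let the row player play A with probability p. Expected payoff against C2: 7p + (-7)(1−p) = 14p − 7; against C3: (-4)p + 9(1−p) = −13p + 9.
Setting these equal: 14p − 7 = −13p + 9 ⇒ 27p = 16 ⇒ p = 16/27, and the value is (14)·(16/27) − 7 = 35/27.
For the column player: with q = P(C2), equating A's and B's payoffs gives 11q − 4 = −16q + 9 ⇒ q = 13/27.

35/27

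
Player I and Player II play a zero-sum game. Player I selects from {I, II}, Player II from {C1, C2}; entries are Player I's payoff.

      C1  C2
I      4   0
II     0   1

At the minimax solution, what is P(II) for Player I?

4/5

Row minima: I → 0, II → 0; maximin = 0.
Column maxima: C1 → 4, C2 → 1; minimax = 1.
0 ≠ 1, so there is no saddle point; optimal play is mixed.
Let Player I play I with probability p. Expected payoff against C1: 4p + 0(1−p) = 4p; against C2: 0p + 1(1−p) = −p + 1.
Setting these equal: 4p = −p + 1 ⇒ 5p = 1 ⇒ p = 1/5, and the value is (4)·(1/5) = 4/5.
For Player II: with q = P(C1), equating I's and II's payoffs gives 4q = −q + 1 ⇒ q = 1/5.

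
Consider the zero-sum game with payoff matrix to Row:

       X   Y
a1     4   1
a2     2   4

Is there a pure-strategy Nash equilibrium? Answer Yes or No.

Row minima: a1 → 1, a2 → 2; maximin = 2.
Column maxima: X → 4, Y → 4; minimax = 4.
2 ≠ 4, so no pure-strategy equilibrium exists.

No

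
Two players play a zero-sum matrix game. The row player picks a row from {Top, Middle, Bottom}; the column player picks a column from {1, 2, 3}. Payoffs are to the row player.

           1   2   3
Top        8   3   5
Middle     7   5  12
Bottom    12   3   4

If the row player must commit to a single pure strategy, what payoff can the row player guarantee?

Row minima: Top → 3, Middle → 5, Bottom → 3.
The best of these is 5.

5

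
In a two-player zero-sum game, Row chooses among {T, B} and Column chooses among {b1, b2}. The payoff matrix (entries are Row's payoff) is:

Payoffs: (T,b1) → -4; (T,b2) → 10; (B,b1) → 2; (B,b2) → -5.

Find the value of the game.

Row minima: T → -4, B → -5; maximin = -4.
Column maxima: b1 → 2, b2 → 10; minimax = 2.
-4 ≠ 2, so there is no saddle point; optimal play is mixed.
Let Row play T with probability p. Expected payoff against b1: (-4)p + 2(1−p) = −6p + 2; against b2: 10p + (-5)(1−p) = 15p − 5.
Setting these equal: −6p + 2 = 15p − 5 ⇒ −21p = -7 ⇒ p = 1/3, and the value is (-6)·(1/3) + 2 = 0.
For Column: with q = P(b1), equating T's and B's payoffs gives −14q + 10 = 7q − 5 ⇒ q = 5/7.

0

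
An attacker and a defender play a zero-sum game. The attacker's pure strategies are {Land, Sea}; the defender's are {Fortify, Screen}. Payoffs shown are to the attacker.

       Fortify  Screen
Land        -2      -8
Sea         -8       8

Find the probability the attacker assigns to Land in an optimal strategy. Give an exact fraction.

Row minima: Land → -8, Sea → -8; maximin = -8.
Column maxima: Fortify → -2, Screen → 8; minimax = -2.
-8 ≠ -2, so there is no saddle point; optimal play is mixed.
Let the attacker play Land with probability p. Expected payoff against Fortify: (-2)p + (-8)(1−p) = 6p − 8; against Screen: (-8)p + 8(1−p) = −16p + 8.
Setting these equal: 6p − 8 = −16p + 8 ⇒ 22p = 16 ⇒ p = 8/11, and the value is (6)·(8/11) − 8 = -40/11.
For the defender: with q = P(Fortify), equating Land's and Sea's payoffs gives 6q − 8 = −16q + 8 ⇒ q = 8/11.

8/11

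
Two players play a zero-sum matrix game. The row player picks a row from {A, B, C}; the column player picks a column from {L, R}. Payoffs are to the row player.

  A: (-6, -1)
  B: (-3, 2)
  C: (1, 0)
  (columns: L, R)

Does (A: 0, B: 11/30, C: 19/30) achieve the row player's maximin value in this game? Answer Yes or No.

Against L this mix gives (11/30)·(-3) + (19/30)·1 = -7/15.
Against R this mix gives (11/30)·2 + (19/30)·0 = 11/15.
The column player will play L, holding the row player to -7/15. Shifting weight toward the row that does better against L would raise this floor (the equalizing mix achieves 1/3 against both L and R), so the proposed strategy is not optimal.

No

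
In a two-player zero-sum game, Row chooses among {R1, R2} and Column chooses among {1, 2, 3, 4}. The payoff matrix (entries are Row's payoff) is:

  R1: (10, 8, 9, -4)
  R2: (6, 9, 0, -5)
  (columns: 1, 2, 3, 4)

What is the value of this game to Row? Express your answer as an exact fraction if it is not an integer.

Row minima: R1 → -4, R2 → -5; maximin = -4.
Column maxima: 1 → 10, 2 → 9, 3 → 9, 4 → -4; minimax = -4.
Since maximin = minimax = -4, there is a saddle point and the value is -4.

-4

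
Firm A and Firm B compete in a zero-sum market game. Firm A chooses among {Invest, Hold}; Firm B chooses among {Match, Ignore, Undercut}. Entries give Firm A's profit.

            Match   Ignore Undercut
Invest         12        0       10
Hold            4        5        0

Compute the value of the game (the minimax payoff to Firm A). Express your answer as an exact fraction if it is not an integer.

10/3

Row minima: Invest → 0, Hold → 0; maximin = 0.
Column maxima: Match → 12, Ignore → 5, Undercut → 10; minimax = 5.
0 ≠ 5, so there is no saddle point; optimal play is mixed.
Match is strictly dominated by Undercut (it gives Firm A strictly more in every row), so Firm B never plays it.
On the remaining 2×2 (Invest, Hold vs Ignore, Undercut):
Let Firm A play Invest with probability p. Expected payoff against Ignore: 0p + 5(1−p) = −5p + 5; against Undercut: 10p + 0(1−p) = 10p.
Setting these equal: −5p + 5 = 10p ⇒ −15p = -5 ⇒ p = 1/3, and the value is (-5)·(1/3) + 5 = 10/3.
For Firm B: with q = P(Ignore), equating Invest's and Hold's payoffs gives −10q + 10 = 5q ⇒ q = 2/3.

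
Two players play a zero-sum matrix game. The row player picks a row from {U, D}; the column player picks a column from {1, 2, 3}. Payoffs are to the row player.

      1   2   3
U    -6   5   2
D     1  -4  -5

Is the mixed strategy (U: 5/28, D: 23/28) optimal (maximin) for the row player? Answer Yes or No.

No

Against 1 this mix gives (5/28)·(-6) + (23/28)·1 = -1/4.
Against 2 this mix gives (5/28)·5 + (23/28)·(-4) = -67/28.
Against 3 this mix gives (5/28)·2 + (23/28)·(-5) = -15/4.
The column player will play 3, holding the row player to -15/4. Shifting weight toward the row that does better against 3 would raise this floor (the equalizing mix achieves -2 against both 3 and 1), so the proposed strategy is not optimal.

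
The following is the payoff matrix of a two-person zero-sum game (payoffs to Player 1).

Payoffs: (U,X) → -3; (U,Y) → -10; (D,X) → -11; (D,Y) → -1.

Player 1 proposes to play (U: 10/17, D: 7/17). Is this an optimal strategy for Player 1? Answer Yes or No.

Yes

Against X this mix gives (10/17)·(-3) + (7/17)·(-11) = -107/17.
Against Y this mix gives (10/17)·(-10) + (7/17)·(-1) = -107/17.
All of Player 2's active replies (X, Y) yield -107/17, and no column does worse for Player 1. The mix makes Player 2 indifferent and guarantees -107/17, so it is optimal.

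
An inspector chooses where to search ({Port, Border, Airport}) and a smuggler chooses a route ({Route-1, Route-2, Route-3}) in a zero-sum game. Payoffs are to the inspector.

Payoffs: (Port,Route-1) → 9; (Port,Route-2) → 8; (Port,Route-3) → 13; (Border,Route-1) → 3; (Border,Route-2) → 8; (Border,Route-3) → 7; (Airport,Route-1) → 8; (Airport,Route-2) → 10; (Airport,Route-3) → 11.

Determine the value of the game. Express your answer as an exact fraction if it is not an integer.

26/3

Row minima: Port → 8, Border → 3, Airport → 8; maximin = 8.
Column maxima: Route-1 → 9, Route-2 → 10, Route-3 → 13; minimax = 9.
8 ≠ 9, so there is no saddle point; optimal play is mixed.
Border is strictly dominated by Airport, so the inspector never plays it.
Route-3 is strictly dominated by Route-1 (it gives the inspector strictly more in every row), so the smuggler never plays it.
On the remaining 2×2 (Port, Airport vs Route-1, Route-2):
Let the inspector play Port with probability p. Expected payoff against Route-1: 9p + 8(1−p) = p + 8; against Route-2: 8p + 10(1−p) = −2p + 10.
Setting these equal: p + 8 = −2p + 10 ⇒ 3p = 2 ⇒ p = 2/3, and the value is (1)·(2/3) + 8 = 26/3.
For the smuggler: with q = P(Route-1), equating Port's and Airport's payoffs gives q + 8 = −2q + 10 ⇒ q = 2/3.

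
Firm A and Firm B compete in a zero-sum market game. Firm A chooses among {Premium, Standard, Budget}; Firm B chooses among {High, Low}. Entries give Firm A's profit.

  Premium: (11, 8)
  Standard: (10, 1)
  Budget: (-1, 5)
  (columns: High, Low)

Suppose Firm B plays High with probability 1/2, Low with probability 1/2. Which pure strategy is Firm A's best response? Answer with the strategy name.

Premium

Expected payoff of Premium: (1/2)·11 + (1/2)·8 = 19/2.
Expected payoff of Standard: (1/2)·10 + (1/2)·1 = 11/2.
Expected payoff of Budget: (1/2)·(-1) + (1/2)·5 = 2.
The largest is 19/2, so Firm A's best response is Premium.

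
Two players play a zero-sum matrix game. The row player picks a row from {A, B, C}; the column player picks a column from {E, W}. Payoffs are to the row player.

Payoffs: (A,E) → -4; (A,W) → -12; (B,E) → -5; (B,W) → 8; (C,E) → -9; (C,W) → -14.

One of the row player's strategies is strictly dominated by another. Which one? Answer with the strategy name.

A gives a strictly higher payoff than C against every column: -4 > -9, -12 > -14.
So C is strictly dominated and the row player never plays it.

C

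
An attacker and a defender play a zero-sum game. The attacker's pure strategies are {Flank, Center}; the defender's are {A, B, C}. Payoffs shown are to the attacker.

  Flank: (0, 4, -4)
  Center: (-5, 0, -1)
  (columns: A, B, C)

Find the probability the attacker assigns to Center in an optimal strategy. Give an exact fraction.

1/2

Row minima: Flank → -4, Center → -5; maximin = -4.
Column maxima: A → 0, B → 4, C → -1; minimax = -1.
-4 ≠ -1, so there is no saddle point; optimal play is mixed.
B is strictly dominated by A (it gives the attacker strictly more in every row), so the defender never plays it.
On the remaining 2×2 (Flank, Center vs A, C):
Let the attacker play Flank with probability p. Expected payoff against A: 0p + (-5)(1−p) = 5p − 5; against C: (-4)p + (-1)(1−p) = −3p − 1.
Setting these equal: 5p − 5 = −3p − 1 ⇒ 8p = 4 ⇒ p = 1/2, and the value is (5)·(1/2) − 5 = -5/2.
For the defender: with q = P(A), equating Flank's and Center's payoffs gives 4q − 4 = −4q − 1 ⇒ q = 3/8.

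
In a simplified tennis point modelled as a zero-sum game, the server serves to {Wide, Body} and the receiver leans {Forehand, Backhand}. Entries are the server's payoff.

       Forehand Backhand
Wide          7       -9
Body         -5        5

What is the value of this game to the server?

-5/13

Row minima: Wide → -9, Body → -5; maximin = -5.
Column maxima: Forehand → 7, Backhand → 5; minimax = 5.
-5 ≠ 5, so there is no saddle point; optimal play is mixed.
Let the server play Wide with probability p. Expected payoff against Forehand: 7p + (-5)(1−p) = 12p − 5; against Backhand: (-9)p + 5(1−p) = −14p + 5.
Setting these equal: 12p − 5 = −14p + 5 ⇒ 26p = 10 ⇒ p = 5/13, and the value is (12)·(5/13) − 5 = -5/13.
For the receiver: with q = P(Forehand), equating Wide's and Body's payoffs gives 16q − 9 = −10q + 5 ⇒ q = 7/13.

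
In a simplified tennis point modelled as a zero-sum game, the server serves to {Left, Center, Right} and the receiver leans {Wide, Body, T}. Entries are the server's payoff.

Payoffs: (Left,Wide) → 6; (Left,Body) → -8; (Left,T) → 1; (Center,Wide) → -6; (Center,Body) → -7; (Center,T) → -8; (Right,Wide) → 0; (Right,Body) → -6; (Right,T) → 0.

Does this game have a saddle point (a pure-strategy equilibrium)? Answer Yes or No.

Yes

Row minima: Left → -8, Center → -8, Right → -6; maximin = -6.
Column maxima: Wide → 6, Body → -6, T → 1; minimax = -6.
maximin = minimax = -6, so a saddle point exists.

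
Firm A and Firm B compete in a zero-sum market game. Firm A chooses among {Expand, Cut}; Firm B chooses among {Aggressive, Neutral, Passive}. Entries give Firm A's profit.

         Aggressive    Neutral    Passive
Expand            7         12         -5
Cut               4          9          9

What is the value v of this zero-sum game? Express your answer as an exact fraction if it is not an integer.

83/17

Row minima: Expand → -5, Cut → 4; maximin = 4.
Column maxima: Aggressive → 7, Neutral → 12, Passive → 9; minimax = 7.
4 ≠ 7, so there is no saddle point; optimal play is mixed.
Neutral is strictly dominated by Aggressive (it gives Firm A strictly more in every row), so Firm B never plays it.
On the remaining 2×2 (Expand, Cut vs Aggressive, Passive):
Let Firm A play Expand with probability p. Expected payoff against Aggressive: 7p + 4(1−p) = 3p + 4; against Passive: (-5)p + 9(1−p) = −14p + 9.
Setting these equal: 3p + 4 = −14p + 9 ⇒ 17p = 5 ⇒ p = 5/17, and the value is (3)·(5/17) + 4 = 83/17.
For Firm B: with q = P(Aggressive), equating Expand's and Cut's payoffs gives 12q − 5 = −5q + 9 ⇒ q = 14/17.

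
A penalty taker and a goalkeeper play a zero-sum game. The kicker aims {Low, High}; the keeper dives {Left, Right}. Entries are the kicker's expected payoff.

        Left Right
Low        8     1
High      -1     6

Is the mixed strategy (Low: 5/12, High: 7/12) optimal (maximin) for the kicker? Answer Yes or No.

Against Left this mix gives (5/12)·8 + (7/12)·(-1) = 11/4.
Against Right this mix gives (5/12)·1 + (7/12)·6 = 47/12.
The keeper will play Left, holding the kicker to 11/4. Shifting weight toward the row that does better against Left would raise this floor (the equalizing mix achieves 7/2 against both Left and Right), so the proposed strategy is not optimal.

No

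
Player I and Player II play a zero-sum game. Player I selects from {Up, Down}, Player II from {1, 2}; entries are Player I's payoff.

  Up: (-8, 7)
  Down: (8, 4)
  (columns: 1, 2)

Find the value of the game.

88/19

Row minima: Up → -8, Down → 4; maximin = 4.
Column maxima: 1 → 8, 2 → 7; minimax = 7.
4 ≠ 7, so there is no saddle point; optimal play is mixed.
Let Player I play Up with probability p. Expected payoff against 1: (-8)p + 8(1−p) = −16p + 8; against 2: 7p + 4(1−p) = 3p + 4.
Setting these equal: −16p + 8 = 3p + 4 ⇒ −19p = -4 ⇒ p = 4/19, and the value is (-16)·(4/19) + 8 = 88/19.
For Player II: with q = P(1), equating Up's and Down's payoffs gives −15q + 7 = 4q + 4 ⇒ q = 3/19.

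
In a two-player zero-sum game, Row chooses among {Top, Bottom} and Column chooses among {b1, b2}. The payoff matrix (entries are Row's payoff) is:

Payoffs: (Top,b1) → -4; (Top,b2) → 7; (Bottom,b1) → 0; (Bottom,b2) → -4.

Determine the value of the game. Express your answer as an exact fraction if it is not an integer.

-16/15

Row minima: Top → -4, Bottom → -4; maximin = -4.
Column maxima: b1 → 0, b2 → 7; minimax = 0.
-4 ≠ 0, so there is no saddle point; optimal play is mixed.
Let Row play Top with probability p. Expected payoff against b1: (-4)p + 0(1−p) = −4p; against b2: 7p + (-4)(1−p) = 11p − 4.
Setting these equal: −4p = 11p − 4 ⇒ −15p = -4 ⇒ p = 4/15, and the value is (-4)·(4/15) = -16/15.
For Column: with q = P(b1), equating Top's and Bottom's payoffs gives −11q + 7 = 4q − 4 ⇒ q = 11/15.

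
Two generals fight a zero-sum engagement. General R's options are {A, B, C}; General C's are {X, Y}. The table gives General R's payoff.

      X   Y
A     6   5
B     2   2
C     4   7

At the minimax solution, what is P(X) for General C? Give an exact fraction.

1/2

Row minima: A → 5, B → 2, C → 4; maximin = 5.
Column maxima: X → 6, Y → 7; minimax = 6.
5 ≠ 6, so there is no saddle point; optimal play is mixed.
B is strictly dominated by A, so General R never plays it.
On the remaining 2×2 (A, C vs X, Y):
Let General R play A with probability p. Expected payoff against X: 6p + 4(1−p) = 2p + 4; against Y: 5p + 7(1−p) = −2p + 7.
Setting these equal: 2p + 4 = −2p + 7 ⇒ 4p = 3 ⇒ p = 3/4, and the value is (2)·(3/4) + 4 = 11/2.
For General C: with q = P(X), equating A's and C's payoffs gives q + 5 = −3q + 7 ⇒ q = 1/2.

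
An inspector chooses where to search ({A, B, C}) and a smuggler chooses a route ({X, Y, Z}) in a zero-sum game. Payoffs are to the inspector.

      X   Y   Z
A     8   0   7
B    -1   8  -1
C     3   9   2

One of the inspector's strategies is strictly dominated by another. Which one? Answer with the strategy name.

C gives a strictly higher payoff than B against every column: 3 > -1, 9 > 8, 2 > -1.
So B is strictly dominated and the inspector never plays it.

B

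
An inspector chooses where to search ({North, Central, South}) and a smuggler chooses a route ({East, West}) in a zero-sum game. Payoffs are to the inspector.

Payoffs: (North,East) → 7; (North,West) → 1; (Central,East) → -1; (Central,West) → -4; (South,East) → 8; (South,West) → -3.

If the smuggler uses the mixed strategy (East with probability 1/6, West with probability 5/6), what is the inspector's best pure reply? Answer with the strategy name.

North

Expected payoff of North: (1/6)·7 + (5/6)·1 = 2.
Expected payoff of Central: (1/6)·(-1) + (5/6)·(-4) = -7/2.
Expected payoff of South: (1/6)·8 + (5/6)·(-3) = -7/6.
The largest is 2, so the inspector's best response is North.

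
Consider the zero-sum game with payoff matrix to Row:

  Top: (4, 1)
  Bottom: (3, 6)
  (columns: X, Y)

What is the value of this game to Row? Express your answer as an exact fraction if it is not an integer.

Row minima: Top → 1, Bottom → 3; maximin = 3.
Column maxima: X → 4, Y → 6; minimax = 4.
3 ≠ 4, so there is no saddle point; optimal play is mixed.
Let Row play Top with probability p. Expected payoff against X: 4p + 3(1−p) = p + 3; against Y: 1p + 6(1−p) = −5p + 6.
Setting these equal: p + 3 = −5p + 6 ⇒ 6p = 3 ⇒ p = 1/2, and the value is (1)·(1/2) + 3 = 7/2.
For Column: with q = P(X), equating Top's and Bottom's payoffs gives 3q + 1 = −3q + 6 ⇒ q = 5/6.

7/2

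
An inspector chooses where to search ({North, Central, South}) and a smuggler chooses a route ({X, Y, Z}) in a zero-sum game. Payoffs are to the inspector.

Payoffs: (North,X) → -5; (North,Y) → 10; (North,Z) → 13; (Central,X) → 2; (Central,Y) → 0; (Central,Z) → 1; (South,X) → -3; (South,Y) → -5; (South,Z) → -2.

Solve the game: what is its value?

20/17

Row minima: North → -5, Central → 0, South → -5; maximin = 0.
Column maxima: X → 2, Y → 10, Z → 13; minimax = 2.
0 ≠ 2, so there is no saddle point; optimal play is mixed.
South is strictly dominated by Central, so the inspector never plays it.
Z is strictly dominated by Y (it gives the inspector strictly more in every row), so the smuggler never plays it.
On the remaining 2×2 (North, Central vs X, Y):
Let the inspector play North with probability p. Expected payoff against X: (-5)p + 2(1−p) = −7p + 2; against Y: 10p + 0(1−p) = 10p.
Setting these equal: −7p + 2 = 10p ⇒ −17p = -2 ⇒ p = 2/17, and the value is (-7)·(2/17) + 2 = 20/17.
For the smuggler: with q = P(X), equating North's and Central's payoffs gives −15q + 10 = 2q ⇒ q = 10/17.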